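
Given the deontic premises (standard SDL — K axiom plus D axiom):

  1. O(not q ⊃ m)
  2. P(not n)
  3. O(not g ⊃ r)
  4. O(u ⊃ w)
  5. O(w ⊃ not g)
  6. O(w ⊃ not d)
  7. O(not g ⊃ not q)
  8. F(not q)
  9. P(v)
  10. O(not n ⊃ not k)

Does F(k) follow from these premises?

Premise 10 is O(not n ⊃ not k), but O(not n) is not derivable from the premises (the permission P(not n) asserts only not O(n), not O(not n)), so it does not yield O(not k).
No other premise forces O(not k). An ideal world satisfying every premise can still have k true, so F(k) is not derivable.

No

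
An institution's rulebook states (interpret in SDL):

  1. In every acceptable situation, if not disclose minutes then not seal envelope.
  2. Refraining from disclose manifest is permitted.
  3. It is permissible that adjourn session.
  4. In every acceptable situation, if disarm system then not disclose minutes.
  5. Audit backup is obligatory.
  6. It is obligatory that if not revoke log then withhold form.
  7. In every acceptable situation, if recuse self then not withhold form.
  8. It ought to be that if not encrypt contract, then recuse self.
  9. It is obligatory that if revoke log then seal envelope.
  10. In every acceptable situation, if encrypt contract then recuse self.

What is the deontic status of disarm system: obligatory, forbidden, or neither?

Forbidden

Premises 10 and 8 cover both cases: O(encrypt_contract → recuse_self) and O(¬encrypt_contract → recuse_self). Since encrypt_contract ∨ ¬encrypt_contract is a tautology, O(recuse_self) follows.
From O(recuse_self) and premise 7, O(recuse_self → ¬withhold_form), we obtain O(¬withhold_form).
The contrapositive of premise 6 (O(¬revoke_log → withhold_form)) is O(¬withhold_form → revoke_log), and O(¬withhold_form) is already established, so O(revoke_log).
With premise 9, O(revoke_log → seal_envelope), the K-axiom yields O(seal_envelope).
Premise 1, O(¬disclose_minutes → ¬seal_envelope), contraposes to O(seal_envelope → disclose_minutes); with O(seal_envelope) we get O(disclose_minutes).
Premise 4 is O(disarm_system → ¬disclose_minutes); contrapositively O(disclose_minutes → ¬disarm_system). Since O(disclose_minutes) holds, K gives O(¬disarm_system).
Premises 2, 3, 5 do not contribute to this derivation.
Thus O(¬disarm_system), which is F(disarm_system): disarm_system is forbidden.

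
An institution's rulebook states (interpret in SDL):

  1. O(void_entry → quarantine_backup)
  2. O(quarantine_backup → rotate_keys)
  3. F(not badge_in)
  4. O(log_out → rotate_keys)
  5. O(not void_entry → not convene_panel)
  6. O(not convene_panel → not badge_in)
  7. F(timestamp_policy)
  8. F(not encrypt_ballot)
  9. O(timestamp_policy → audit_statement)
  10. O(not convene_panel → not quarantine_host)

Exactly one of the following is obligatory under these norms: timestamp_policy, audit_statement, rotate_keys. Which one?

rotate_keys

Premise 3 is F(not badge_in), i.e. O(badge_in).
The contrapositive of premise 6 (O(not convene_panel → not badge_in)) is O(badge_in → convene_panel), and O(badge_in) is already established, so O(convene_panel).
Premise 5 is O(not void_entry → not convene_panel); contrapositively O(convene_panel → void_entry). Since O(convene_panel) holds, K gives O(void_entry).
With premise 1, O(void_entry → quarantine_backup), the K-axiom yields O(quarantine_backup).
From O(quarantine_backup) and premise 2, O(quarantine_backup → rotate_keys), we obtain O(rotate_keys).
So O(rotate_keys) holds — rotate_keys is obligatory. None of the other listed options is made obligatory by any chain of premises.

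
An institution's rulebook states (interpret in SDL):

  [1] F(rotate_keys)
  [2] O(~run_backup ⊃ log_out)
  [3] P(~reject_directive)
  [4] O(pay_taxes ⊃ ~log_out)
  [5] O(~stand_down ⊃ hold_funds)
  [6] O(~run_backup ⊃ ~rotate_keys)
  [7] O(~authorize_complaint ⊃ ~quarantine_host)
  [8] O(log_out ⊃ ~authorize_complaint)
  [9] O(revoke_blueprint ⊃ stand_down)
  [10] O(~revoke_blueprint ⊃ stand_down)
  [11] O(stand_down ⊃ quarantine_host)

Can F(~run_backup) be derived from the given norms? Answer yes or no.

Premises 9 and 10 cover both cases: O(revoke_blueprint ⊃ stand_down) and O(~revoke_blueprint ⊃ stand_down). Since revoke_blueprint ∨ ~revoke_blueprint is a tautology, O(stand_down) follows.
With premise 11, O(stand_down ⊃ quarantine_host), the K-axiom yields O(quarantine_host).
The contrapositive of premise 7 (O(~authorize_complaint ⊃ ~quarantine_host)) is O(quarantine_host ⊃ authorize_complaint), and O(quarantine_host) is already established, so O(authorize_complaint).
Premise 8, O(log_out ⊃ ~authorize_complaint), contraposes to O(authorize_complaint ⊃ ~log_out); with O(authorize_complaint) we get O(~log_out).
Premise 2, O(~run_backup ⊃ log_out), contraposes to O(~log_out ⊃ run_backup); with O(~log_out) we get O(run_backup).
Premises 1, 3, 4, 5, 6 do not contribute to this derivation.
So O(run_backup) holds, i.e. F(~run_backup). The claim follows.

Yes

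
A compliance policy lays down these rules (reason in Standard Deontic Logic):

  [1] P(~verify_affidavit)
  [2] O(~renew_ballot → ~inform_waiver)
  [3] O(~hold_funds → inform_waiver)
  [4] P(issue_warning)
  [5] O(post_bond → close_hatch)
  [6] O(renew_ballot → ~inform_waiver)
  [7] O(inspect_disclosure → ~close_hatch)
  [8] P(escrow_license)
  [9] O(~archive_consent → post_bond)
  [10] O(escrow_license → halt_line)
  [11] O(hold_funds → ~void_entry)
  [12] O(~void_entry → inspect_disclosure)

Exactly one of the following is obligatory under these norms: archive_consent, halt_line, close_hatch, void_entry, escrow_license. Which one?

archive_consent

Premises 6 and 2 cover both cases: O(renew_ballot → ~inform_waiver) and O(~renew_ballot → ~inform_waiver). Since renew_ballot ∨ ~renew_ballot is a tautology, O(~inform_waiver) follows.
The contrapositive of premise 3 (O(~hold_funds → inform_waiver)) is O(~inform_waiver → hold_funds), and O(~inform_waiver) is already established, so O(hold_funds).
With premise 11, O(hold_funds → ~void_entry), the K-axiom yields O(~void_entry).
With premise 12, O(~void_entry → inspect_disclosure), the K-axiom yields O(inspect_disclosure).
From O(inspect_disclosure) and premise 7, O(inspect_disclosure → ~close_hatch), we obtain O(~close_hatch).
Premise 5 is O(post_bond → close_hatch); contrapositively O(~close_hatch → ~post_bond). Since O(~close_hatch) holds, K gives O(~post_bond).
Premise 9, O(~archive_consent → post_bond), contraposes to O(~post_bond → archive_consent); with O(~post_bond) we get O(archive_consent).
So O(archive_consent) holds — archive_consent is obligatory. None of the other listed options is made obligatory by any chain of premises.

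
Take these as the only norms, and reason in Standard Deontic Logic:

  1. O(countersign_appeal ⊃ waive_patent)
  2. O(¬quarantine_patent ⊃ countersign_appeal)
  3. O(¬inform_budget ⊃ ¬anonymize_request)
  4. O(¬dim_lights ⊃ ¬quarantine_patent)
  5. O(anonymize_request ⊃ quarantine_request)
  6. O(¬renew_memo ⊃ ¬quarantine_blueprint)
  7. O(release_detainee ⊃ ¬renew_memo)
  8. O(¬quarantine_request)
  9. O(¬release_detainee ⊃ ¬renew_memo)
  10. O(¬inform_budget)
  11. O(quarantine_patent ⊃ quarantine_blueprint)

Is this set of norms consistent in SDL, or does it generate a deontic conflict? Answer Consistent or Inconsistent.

Consistent

Premise 5 is O(anonymize_request ⊃ quarantine_request), but O(anonymize_request) is not derivable from the premises, so it does not yield O(quarantine_request).
So O(quarantine_request) is not derivable, and the apparent clash with O(¬quarantine_request) does not arise.
A world satisfying every obligation exists (e.g. anonymize_request=false, countersign_appeal=true, dim_lights=false, inform_budget=false, quarantine_blueprint=false, quarantine_patent=false, quarantine_request=false, release_detainee=false, renew_memo=false, waive_patent=true); no atom is both obligatory and forbidden, so the set is consistent.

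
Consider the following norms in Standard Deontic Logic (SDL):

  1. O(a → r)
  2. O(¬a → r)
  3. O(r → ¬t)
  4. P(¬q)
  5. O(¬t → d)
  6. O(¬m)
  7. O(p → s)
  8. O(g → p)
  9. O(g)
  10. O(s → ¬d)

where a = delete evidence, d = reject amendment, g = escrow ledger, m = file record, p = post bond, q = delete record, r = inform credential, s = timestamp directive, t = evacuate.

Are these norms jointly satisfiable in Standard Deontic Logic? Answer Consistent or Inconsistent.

Inconsistent

Premises 1 and 2 cover both cases: O(a → r) and O(¬a → r). Since a ∨ ¬a is a tautology, O(r) follows.
With premise 3, O(r → ¬t), the K-axiom yields O(¬t).
Applying K to premise 5 (O(¬t → d)) and O(¬t) yields O(d).
Premise 10 is O(s → ¬d); contrapositively O(d → ¬s). Since O(d) holds, K gives O(¬s).
Premise 7 is O(p → s); contrapositively O(¬s → ¬p). Since O(¬s) holds, K gives O(¬p).
Premise 8, O(g → p), contraposes to O(¬p → ¬g); with O(¬p) we get O(¬g).
However, premise 9 gives O(g).
We now have both O(¬g) and O(g) — g is simultaneously obligatory and forbidden, violating the D-axiom.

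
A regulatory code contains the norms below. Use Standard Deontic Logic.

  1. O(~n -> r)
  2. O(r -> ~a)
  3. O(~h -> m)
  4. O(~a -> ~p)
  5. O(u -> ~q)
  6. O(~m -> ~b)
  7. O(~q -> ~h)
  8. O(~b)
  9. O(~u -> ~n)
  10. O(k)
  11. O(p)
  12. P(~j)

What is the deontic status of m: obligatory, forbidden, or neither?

Premise 11 gives O(p).
Premise 4 is O(~a -> ~p); contrapositively O(p -> a). Since O(p) holds, K gives O(a).
The contrapositive of premise 2 (O(r -> ~a)) is O(a -> ~r), and O(a) is already established, so O(~r).
Premise 1, O(~n -> r), contraposes to O(~r -> n); with O(~r) we get O(n).
Premise 9 is O(~u -> ~n); contrapositively O(n -> u). Since O(n) holds, K gives O(u).
With premise 5, O(u -> ~q), the K-axiom yields O(~q).
Premise 7 is O(~q -> ~h); since O(~q), deontic closure gives O(~h).
With premise 3, O(~h -> m), the K-axiom yields O(m).
Premises 6, 8, 10, 12 do not contribute to this derivation.
Hence m is obligatory.

Obligatory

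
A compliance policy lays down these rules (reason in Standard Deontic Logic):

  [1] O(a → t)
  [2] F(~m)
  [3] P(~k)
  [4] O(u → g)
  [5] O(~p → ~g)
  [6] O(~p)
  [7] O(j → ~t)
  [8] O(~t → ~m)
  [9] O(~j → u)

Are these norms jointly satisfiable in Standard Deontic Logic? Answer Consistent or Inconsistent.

Inconsistent

Premise 2 is F(~m), i.e. O(m).
Premise 8, O(~t → ~m), contraposes to O(m → t); with O(m) we get O(t).
Premise 7, O(j → ~t), contraposes to O(t → ~j); with O(t) we get O(~j).
Applying K to premise 9 (O(~j → u)) and O(~j) yields O(u).
Applying K to premise 4 (O(u → g)) and O(u) yields O(g).
Premise 5 is O(~p → ~g); contrapositively O(g → p). Since O(g) holds, K gives O(p).
But premise 6 directly asserts O(~p).
We now have both O(p) and O(~p) — p is simultaneously obligatory and forbidden, violating the D-axiom.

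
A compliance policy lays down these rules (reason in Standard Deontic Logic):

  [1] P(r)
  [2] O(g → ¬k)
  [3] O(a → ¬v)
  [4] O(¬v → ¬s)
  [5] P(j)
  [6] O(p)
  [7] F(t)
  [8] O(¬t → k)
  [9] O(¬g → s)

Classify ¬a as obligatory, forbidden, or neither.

Premise 7 is F(t), i.e. O(¬t).
Premise 8 is O(¬t → k); since O(¬t), deontic closure gives O(k).
Premise 2, O(g → ¬k), contraposes to O(k → ¬g); with O(k) we get O(¬g).
From O(¬g) and premise 9, O(¬g → s), we obtain O(s).
Premise 4 is O(¬v → ¬s); contrapositively O(s → v). Since O(s) holds, K gives O(v).
The contrapositive of premise 3 (O(a → ¬v)) is O(v → ¬a), and O(v) is already established, so O(¬a).
Premises 1, 5, 6 do not contribute to this derivation.
Hence ¬a is obligatory.

Obligatory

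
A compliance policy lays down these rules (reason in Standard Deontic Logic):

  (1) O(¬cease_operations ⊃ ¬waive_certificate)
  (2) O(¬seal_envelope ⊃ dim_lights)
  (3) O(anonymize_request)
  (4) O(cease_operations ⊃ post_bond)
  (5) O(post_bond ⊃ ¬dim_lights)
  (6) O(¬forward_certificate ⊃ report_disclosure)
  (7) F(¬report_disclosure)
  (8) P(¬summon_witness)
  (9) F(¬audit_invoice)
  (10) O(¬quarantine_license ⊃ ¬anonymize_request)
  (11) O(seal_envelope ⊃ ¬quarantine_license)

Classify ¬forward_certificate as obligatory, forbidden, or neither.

Neither

Premise 6 is O(¬forward_certificate ⊃ report_disclosure); even if O(report_disclosure) held, inferring O(¬forward_certificate) would be affirming the consequent — invalid.
No premise or chain of K-axiom applications forces O(¬forward_certificate), and none forces O(forward_certificate). So ¬forward_certificate is neither obligatory nor forbidden under these norms.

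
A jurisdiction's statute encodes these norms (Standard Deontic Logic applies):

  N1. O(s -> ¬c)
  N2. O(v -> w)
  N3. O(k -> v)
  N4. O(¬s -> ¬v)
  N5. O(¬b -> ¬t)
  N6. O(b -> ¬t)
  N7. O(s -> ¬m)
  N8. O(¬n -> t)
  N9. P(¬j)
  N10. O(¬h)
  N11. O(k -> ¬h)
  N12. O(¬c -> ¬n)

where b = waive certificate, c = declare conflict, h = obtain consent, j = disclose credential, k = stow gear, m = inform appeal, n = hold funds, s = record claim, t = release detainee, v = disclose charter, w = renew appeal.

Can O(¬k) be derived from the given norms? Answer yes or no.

Yes

Premises 6 and 5 cover both cases: O(b -> ¬t) and O(¬b -> ¬t). Since b ∨ ¬b is a tautology, O(¬t) follows.
Premise 8 is O(¬n -> t); contrapositively O(¬t -> n). Since O(¬t) holds, K gives O(n).
Premise 12 is O(¬c -> ¬n); contrapositively O(n -> c). Since O(n) holds, K gives O(c).
Premise 1 is O(s -> ¬c); contrapositively O(c -> ¬s). Since O(c) holds, K gives O(¬s).
From O(¬s) and premise 4, O(¬s -> ¬v), we obtain O(¬v).
The contrapositive of premise 3 (O(k -> v)) is O(¬v -> ¬k), and O(¬v) is already established, so O(¬k).
Premises 2, 7, 9, 10, 11 do not contribute to this derivation.
So O(¬k) follows.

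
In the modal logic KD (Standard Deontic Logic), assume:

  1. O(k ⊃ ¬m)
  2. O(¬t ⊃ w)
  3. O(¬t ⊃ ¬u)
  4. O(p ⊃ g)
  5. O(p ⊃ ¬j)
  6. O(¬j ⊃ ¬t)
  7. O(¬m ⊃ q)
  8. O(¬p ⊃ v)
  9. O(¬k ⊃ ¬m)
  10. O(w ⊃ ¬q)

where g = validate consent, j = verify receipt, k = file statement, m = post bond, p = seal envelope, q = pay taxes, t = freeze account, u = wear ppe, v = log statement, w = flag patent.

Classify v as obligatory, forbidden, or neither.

Obligatory

Premises 9 and 1 cover both cases: O(¬k ⊃ ¬m) and O(k ⊃ ¬m). Since ¬k ∨ k is a tautology, O(¬m) follows.
Applying K to premise 7 (O(¬m ⊃ q)) and O(¬m) yields O(q).
Premise 10, O(w ⊃ ¬q), contraposes to O(q ⊃ ¬w); with O(q) we get O(¬w).
Premise 2, O(¬t ⊃ w), contraposes to O(¬w ⊃ t); with O(¬w) we get O(t).
Premise 6 is O(¬j ⊃ ¬t); contrapositively O(t ⊃ j). Since O(t) holds, K gives O(j).
Premise 5 is O(p ⊃ ¬j); contrapositively O(j ⊃ ¬p). Since O(j) holds, K gives O(¬p).
From O(¬p) and premise 8, O(¬p ⊃ v), we obtain O(v).
Premises 3, 4 do not contribute to this derivation.
Hence v is obligatory.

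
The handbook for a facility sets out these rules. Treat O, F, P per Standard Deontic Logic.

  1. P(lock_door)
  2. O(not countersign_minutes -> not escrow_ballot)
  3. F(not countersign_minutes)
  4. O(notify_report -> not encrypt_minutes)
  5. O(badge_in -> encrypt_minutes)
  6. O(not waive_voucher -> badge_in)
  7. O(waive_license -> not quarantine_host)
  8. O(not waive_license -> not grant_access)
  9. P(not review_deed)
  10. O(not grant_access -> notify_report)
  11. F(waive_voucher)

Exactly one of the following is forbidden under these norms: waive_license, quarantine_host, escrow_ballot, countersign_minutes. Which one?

quarantine_host

F(waive_voucher) at premise 11 means O(not waive_voucher).
From O(not waive_voucher) and premise 6, O(not waive_voucher -> badge_in), we obtain O(badge_in).
Premise 5 is O(badge_in -> encrypt_minutes); since O(badge_in), deontic closure gives O(encrypt_minutes).
Premise 4 is O(notify_report -> not encrypt_minutes); contrapositively O(encrypt_minutes -> not notify_report). Since O(encrypt_minutes) holds, K gives O(not notify_report).
Premise 10, O(not grant_access -> notify_report), contraposes to O(not notify_report -> grant_access); with O(not notify_report) we get O(grant_access).
Premise 8 is O(not waive_license -> not grant_access); contrapositively O(grant_access -> waive_license). Since O(grant_access) holds, K gives O(waive_license).
Premise 7 is O(waive_license -> not quarantine_host); since O(waive_license), deontic closure gives O(not quarantine_host).
So O(not quarantine_host) holds, i.e. quarantine_host is forbidden. None of the other listed options is forbidden under the premises.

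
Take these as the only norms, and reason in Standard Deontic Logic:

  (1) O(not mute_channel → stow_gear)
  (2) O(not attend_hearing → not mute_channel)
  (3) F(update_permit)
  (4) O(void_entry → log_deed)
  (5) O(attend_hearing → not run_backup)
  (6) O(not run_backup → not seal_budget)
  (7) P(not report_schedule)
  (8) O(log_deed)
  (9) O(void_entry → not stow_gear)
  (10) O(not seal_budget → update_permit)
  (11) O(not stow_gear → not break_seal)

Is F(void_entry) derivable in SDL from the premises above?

Premise 3 is F(update_permit), i.e. O(not update_permit).
The contrapositive of premise 10 (O(not seal_budget → update_permit)) is O(not update_permit → seal_budget), and O(not update_permit) is already established, so O(seal_budget).
Premise 6 is O(not run_backup → not seal_budget); contrapositively O(seal_budget → run_backup). Since O(seal_budget) holds, K gives O(run_backup).
Premise 5, O(attend_hearing → not run_backup), contraposes to O(run_backup → not attend_hearing); with O(run_backup) we get O(not attend_hearing).
Premise 2 is O(not attend_hearing → not mute_channel); since O(not attend_hearing), deontic closure gives O(not mute_channel).
From O(not mute_channel) and premise 1, O(not mute_channel → stow_gear), we obtain O(stow_gear).
Premise 9 is O(void_entry → not stow_gear); contrapositively O(stow_gear → not void_entry). Since O(stow_gear) holds, K gives O(not void_entry).
Premises 4, 7, 8, 11 do not contribute to this derivation.
So O(not void_entry) holds, i.e. F(void_entry). The claim follows.

Yes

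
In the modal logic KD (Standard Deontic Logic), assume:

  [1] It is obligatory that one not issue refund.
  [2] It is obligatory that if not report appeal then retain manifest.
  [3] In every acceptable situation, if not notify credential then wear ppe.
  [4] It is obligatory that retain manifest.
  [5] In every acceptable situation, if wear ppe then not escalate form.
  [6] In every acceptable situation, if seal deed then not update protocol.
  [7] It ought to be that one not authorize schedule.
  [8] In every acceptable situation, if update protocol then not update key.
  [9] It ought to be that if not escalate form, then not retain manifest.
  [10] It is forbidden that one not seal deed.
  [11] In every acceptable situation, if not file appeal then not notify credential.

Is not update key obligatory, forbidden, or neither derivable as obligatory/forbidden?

Neither

Premise 8 is O(update_protocol → ¬update_key), but O(update_protocol) is not derivable from the premises, so it does not yield O(¬update_key).
No premise or chain of K-axiom applications forces O(¬update_key), and none forces O(update_key). So ¬update_key is neither obligatory nor forbidden under these norms.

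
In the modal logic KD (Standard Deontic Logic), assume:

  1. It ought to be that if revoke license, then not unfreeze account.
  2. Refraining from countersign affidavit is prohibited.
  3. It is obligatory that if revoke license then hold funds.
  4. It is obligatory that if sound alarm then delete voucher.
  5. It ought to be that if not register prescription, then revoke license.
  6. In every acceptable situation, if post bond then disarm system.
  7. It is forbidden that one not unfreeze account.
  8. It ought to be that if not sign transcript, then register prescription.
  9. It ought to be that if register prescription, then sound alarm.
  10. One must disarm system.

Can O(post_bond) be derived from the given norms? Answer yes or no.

Premise 6 is O(post_bond → disarm_system); even if O(disarm_system) held, inferring O(post_bond) would be affirming the consequent — invalid.
No other premise forces O(post_bond). An ideal world satisfying every premise can still have post_bond false, so O(post_bond) is not derivable.

No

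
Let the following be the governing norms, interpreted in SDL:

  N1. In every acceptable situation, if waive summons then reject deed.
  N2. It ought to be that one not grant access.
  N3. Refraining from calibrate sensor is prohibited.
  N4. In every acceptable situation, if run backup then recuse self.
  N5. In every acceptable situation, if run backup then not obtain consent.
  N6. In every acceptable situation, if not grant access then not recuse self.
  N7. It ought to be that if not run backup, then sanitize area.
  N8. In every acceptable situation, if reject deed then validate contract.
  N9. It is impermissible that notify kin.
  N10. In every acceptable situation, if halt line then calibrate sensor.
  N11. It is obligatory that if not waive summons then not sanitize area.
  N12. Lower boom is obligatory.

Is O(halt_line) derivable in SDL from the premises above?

No

Premise 10 is O(halt_line → calibrate_sensor); even if O(calibrate_sensor) held, inferring O(halt_line) would be affirming the consequent — invalid.
No other premise forces O(halt_line). An ideal world satisfying every premise can still have halt_line false, so O(halt_line) is not derivable.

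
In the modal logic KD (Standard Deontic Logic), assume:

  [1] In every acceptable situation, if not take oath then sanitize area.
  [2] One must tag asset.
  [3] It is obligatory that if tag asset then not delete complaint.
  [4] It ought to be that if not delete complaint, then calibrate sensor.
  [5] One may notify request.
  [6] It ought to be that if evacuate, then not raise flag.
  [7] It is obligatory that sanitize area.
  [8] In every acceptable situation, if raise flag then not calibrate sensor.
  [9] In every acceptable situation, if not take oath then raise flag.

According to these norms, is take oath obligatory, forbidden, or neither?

From premise 2 we have O(tag_asset).
Applying K to premise 3 (O(tag_asset → ¬delete_complaint)) and O(tag_asset) yields O(¬delete_complaint).
With premise 4, O(¬delete_complaint → calibrate_sensor), the K-axiom yields O(calibrate_sensor).
Premise 8 is O(raise_flag → ¬calibrate_sensor); contrapositively O(calibrate_sensor → ¬raise_flag). Since O(calibrate_sensor) holds, K gives O(¬raise_flag).
The contrapositive of premise 9 (O(¬take_oath → raise_flag)) is O(¬raise_flag → take_oath), and O(¬raise_flag) is already established, so O(take_oath).
Premises 1, 5, 6, 7 do not contribute to this derivation.
Hence take_oath is obligatory.

Obligatory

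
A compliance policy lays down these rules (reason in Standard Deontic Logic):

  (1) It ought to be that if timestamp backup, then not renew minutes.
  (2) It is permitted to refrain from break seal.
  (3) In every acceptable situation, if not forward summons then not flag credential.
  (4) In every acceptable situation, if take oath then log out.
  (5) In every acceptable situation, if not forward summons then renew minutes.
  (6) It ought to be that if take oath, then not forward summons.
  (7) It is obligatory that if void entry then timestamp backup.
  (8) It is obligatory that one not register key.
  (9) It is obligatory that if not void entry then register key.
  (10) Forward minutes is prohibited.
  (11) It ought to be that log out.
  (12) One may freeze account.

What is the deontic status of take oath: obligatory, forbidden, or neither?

Forbidden

Premise 8 states O(¬register_key) outright.
Premise 9 is O(¬void_entry → register_key); contrapositively O(¬register_key → void_entry). Since O(¬register_key) holds, K gives O(void_entry).
Premise 7 is O(void_entry → timestamp_backup); since O(void_entry), deontic closure gives O(timestamp_backup).
With premise 1, O(timestamp_backup → ¬renew_minutes), the K-axiom yields O(¬renew_minutes).
The contrapositive of premise 5 (O(¬forward_summons → renew_minutes)) is O(¬renew_minutes → forward_summons), and O(¬renew_minutes) is already established, so O(forward_summons).
Premise 6, O(take_oath → ¬forward_summons), contraposes to O(forward_summons → ¬take_oath); with O(forward_summons) we get O(¬take_oath).
Premises 2, 3, 4, 10, 11, 12 do not contribute to this derivation.
Thus O(¬take_oath), which is F(take_oath): take_oath is forbidden.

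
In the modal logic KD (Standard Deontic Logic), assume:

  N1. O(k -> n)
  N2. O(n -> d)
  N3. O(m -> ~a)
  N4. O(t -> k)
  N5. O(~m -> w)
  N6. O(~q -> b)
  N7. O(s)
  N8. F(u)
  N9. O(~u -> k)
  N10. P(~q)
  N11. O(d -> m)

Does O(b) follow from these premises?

Premise 6 is O(~q -> b), but O(~q) is not derivable from the premises (the permission P(~q) asserts only ~O(q), not O(~q)), so it does not yield O(b).
No other premise forces O(b). An ideal world satisfying every premise can still have b false, so O(b) is not derivable.

No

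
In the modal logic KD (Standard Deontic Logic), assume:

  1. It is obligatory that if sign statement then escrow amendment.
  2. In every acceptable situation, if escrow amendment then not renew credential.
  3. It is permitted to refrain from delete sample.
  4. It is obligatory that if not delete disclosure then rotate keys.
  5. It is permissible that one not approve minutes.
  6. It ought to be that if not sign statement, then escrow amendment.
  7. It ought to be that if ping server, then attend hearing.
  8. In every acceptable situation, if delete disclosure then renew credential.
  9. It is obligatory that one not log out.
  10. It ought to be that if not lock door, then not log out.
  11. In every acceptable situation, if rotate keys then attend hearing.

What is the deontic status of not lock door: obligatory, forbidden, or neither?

Premise 10 is O(¬lock_door → ¬log_out); even if O(¬log_out) held, inferring O(¬lock_door) would be affirming the consequent — invalid.
No premise or chain of K-axiom applications forces O(¬lock_door), and none forces O(lock_door). So ¬lock_door is neither obligatory nor forbidden under these norms.

Neither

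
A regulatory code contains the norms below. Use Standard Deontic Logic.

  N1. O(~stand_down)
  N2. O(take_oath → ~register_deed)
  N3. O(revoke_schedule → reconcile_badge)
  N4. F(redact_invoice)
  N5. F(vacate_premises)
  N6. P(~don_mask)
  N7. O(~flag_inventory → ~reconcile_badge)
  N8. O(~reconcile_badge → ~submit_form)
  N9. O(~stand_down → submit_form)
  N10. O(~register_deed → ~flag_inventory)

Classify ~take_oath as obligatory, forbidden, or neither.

Obligatory

From premise 1 we have O(~stand_down).
With premise 9, O(~stand_down → submit_form), the K-axiom yields O(submit_form).
The contrapositive of premise 8 (O(~reconcile_badge → ~submit_form)) is O(submit_form → reconcile_badge), and O(submit_form) is already established, so O(reconcile_badge).
The contrapositive of premise 7 (O(~flag_inventory → ~reconcile_badge)) is O(reconcile_badge → flag_inventory), and O(reconcile_badge) is already established, so O(flag_inventory).
Premise 10 is O(~register_deed → ~flag_inventory); contrapositively O(flag_inventory → register_deed). Since O(flag_inventory) holds, K gives O(register_deed).
The contrapositive of premise 2 (O(take_oath → ~register_deed)) is O(register_deed → ~take_oath), and O(register_deed) is already established, so O(~take_oath).
Premises 3, 4, 5, 6 do not contribute to this derivation.
Hence ~take_oath is obligatory.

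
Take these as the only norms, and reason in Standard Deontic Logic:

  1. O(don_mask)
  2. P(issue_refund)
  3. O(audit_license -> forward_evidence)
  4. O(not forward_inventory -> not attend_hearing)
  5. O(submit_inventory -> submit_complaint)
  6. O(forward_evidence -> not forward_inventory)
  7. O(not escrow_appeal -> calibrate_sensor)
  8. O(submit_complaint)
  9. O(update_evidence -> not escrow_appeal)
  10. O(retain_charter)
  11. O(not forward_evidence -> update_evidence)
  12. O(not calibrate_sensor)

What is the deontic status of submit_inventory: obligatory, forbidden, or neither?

Premise 5 is O(submit_inventory -> submit_complaint); even if O(submit_complaint) held, inferring O(submit_inventory) would be affirming the consequent — invalid.
No premise or chain of K-axiom applications forces O(submit_inventory), and none forces O(not submit_inventory). So submit_inventory is neither obligatory nor forbidden under these norms.

Neither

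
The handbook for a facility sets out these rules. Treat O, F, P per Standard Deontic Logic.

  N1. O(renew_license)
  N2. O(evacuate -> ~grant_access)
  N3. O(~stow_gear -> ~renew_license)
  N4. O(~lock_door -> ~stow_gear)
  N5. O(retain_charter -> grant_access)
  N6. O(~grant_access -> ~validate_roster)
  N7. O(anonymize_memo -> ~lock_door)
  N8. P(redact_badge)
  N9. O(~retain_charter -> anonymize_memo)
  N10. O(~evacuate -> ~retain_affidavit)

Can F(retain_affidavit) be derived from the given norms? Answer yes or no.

Yes

Premise 1 gives O(renew_license).
Premise 3, O(~stow_gear -> ~renew_license), contraposes to O(renew_license -> stow_gear); with O(renew_license) we get O(stow_gear).
Premise 4, O(~lock_door -> ~stow_gear), contraposes to O(stow_gear -> lock_door); with O(stow_gear) we get O(lock_door).
Premise 7, O(anonymize_memo -> ~lock_door), contraposes to O(lock_door -> ~anonymize_memo); with O(lock_door) we get O(~anonymize_memo).
Premise 9 is O(~retain_charter -> anonymize_memo); contrapositively O(~anonymize_memo -> retain_charter). Since O(~anonymize_memo) holds, K gives O(retain_charter).
Applying K to premise 5 (O(retain_charter -> grant_access)) and O(retain_charter) yields O(grant_access).
The contrapositive of premise 2 (O(evacuate -> ~grant_access)) is O(grant_access -> ~evacuate), and O(grant_access) is already established, so O(~evacuate).
Applying K to premise 10 (O(~evacuate -> ~retain_affidavit)) and O(~evacuate) yields O(~retain_affidavit).
Premises 6, 8 do not contribute to this derivation.
So O(~retain_affidavit) holds, i.e. F(retain_affidavit). The claim follows.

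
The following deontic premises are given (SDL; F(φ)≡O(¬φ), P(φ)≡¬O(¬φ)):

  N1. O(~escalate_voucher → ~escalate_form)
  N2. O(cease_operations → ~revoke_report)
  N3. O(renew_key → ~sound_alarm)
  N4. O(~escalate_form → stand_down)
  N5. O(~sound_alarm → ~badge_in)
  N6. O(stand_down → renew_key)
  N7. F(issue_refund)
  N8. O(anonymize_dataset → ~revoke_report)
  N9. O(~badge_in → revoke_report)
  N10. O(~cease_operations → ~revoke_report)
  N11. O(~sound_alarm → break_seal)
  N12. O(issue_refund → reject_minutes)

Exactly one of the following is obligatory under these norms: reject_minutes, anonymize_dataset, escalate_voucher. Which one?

Premises 2 and 10 cover both cases: O(cease_operations → ~revoke_report) and O(~cease_operations → ~revoke_report). Since cease_operations ∨ ~cease_operations is a tautology, O(~revoke_report) follows.
Premise 9, O(~badge_in → revoke_report), contraposes to O(~revoke_report → badge_in); with O(~revoke_report) we get O(badge_in).
Premise 5, O(~sound_alarm → ~badge_in), contraposes to O(badge_in → sound_alarm); with O(badge_in) we get O(sound_alarm).
Premise 3, O(renew_key → ~sound_alarm), contraposes to O(sound_alarm → ~renew_key); with O(sound_alarm) we get O(~renew_key).
Premise 6, O(stand_down → renew_key), contraposes to O(~renew_key → ~stand_down); with O(~renew_key) we get O(~stand_down).
Premise 4, O(~escalate_form → stand_down), contraposes to O(~stand_down → escalate_form); with O(~stand_down) we get O(escalate_form).
Premise 1 is O(~escalate_voucher → ~escalate_form); contrapositively O(escalate_form → escalate_voucher). Since O(escalate_form) holds, K gives O(escalate_voucher).
So O(escalate_voucher) holds — escalate_voucher is obligatory. None of the other listed options is made obligatory by any chain of premises.

escalate_voucher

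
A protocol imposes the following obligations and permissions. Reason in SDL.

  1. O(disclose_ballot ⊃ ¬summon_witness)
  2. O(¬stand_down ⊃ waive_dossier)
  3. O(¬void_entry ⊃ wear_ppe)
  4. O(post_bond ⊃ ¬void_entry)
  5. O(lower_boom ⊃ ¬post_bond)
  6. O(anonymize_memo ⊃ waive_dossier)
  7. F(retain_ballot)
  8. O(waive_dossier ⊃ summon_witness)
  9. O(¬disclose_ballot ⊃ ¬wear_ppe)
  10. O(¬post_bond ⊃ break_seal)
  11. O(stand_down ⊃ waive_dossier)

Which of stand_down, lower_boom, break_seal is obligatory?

By case analysis on stand_down: premise 11 gives O(stand_down ⊃ waive_dossier) and premise 2 gives O(¬stand_down ⊃ waive_dossier), so O(waive_dossier) either way.
With premise 8, O(waive_dossier ⊃ summon_witness), the K-axiom yields O(summon_witness).
Premise 1, O(disclose_ballot ⊃ ¬summon_witness), contraposes to O(summon_witness ⊃ ¬disclose_ballot); with O(summon_witness) we get O(¬disclose_ballot).
With premise 9, O(¬disclose_ballot ⊃ ¬wear_ppe), the K-axiom yields O(¬wear_ppe).
Premise 3, O(¬void_entry ⊃ wear_ppe), contraposes to O(¬wear_ppe ⊃ void_entry); with O(¬wear_ppe) we get O(void_entry).
The contrapositive of premise 4 (O(post_bond ⊃ ¬void_entry)) is O(void_entry ⊃ ¬post_bond), and O(void_entry) is already established, so O(¬post_bond).
From O(¬post_bond) and premise 10, O(¬post_bond ⊃ break_seal), we obtain O(break_seal).
So O(break_seal) holds — break_seal is obligatory. None of the other listed options is made obligatory by any chain of premises.

break_seal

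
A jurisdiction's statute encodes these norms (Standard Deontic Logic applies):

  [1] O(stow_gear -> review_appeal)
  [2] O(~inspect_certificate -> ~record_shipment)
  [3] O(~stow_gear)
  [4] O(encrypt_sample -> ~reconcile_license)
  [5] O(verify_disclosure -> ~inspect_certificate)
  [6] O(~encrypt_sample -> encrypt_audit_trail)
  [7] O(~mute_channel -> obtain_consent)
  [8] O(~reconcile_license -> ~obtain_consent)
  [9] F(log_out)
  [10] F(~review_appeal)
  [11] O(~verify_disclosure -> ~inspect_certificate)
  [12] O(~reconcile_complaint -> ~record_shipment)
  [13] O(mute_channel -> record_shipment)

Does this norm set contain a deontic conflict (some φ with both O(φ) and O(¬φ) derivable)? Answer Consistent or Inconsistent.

Consistent

Premise 1 is O(stow_gear -> review_appeal); even if O(review_appeal) held, inferring O(stow_gear) would be affirming the consequent — invalid.
So O(stow_gear) is not derivable, and the apparent clash with O(~stow_gear) does not arise.
A world satisfying every obligation exists (e.g. encrypt_audit_trail=true, encrypt_sample=false, inspect_certificate=false, log_out=false, mute_channel=false, obtain_consent=true, reconcile_complaint=false, reconcile_license=true, record_shipment=false, review_appeal=true, stow_gear=false, verify_disclosure=false); no atom is both obligatory and forbidden, so the set is consistent.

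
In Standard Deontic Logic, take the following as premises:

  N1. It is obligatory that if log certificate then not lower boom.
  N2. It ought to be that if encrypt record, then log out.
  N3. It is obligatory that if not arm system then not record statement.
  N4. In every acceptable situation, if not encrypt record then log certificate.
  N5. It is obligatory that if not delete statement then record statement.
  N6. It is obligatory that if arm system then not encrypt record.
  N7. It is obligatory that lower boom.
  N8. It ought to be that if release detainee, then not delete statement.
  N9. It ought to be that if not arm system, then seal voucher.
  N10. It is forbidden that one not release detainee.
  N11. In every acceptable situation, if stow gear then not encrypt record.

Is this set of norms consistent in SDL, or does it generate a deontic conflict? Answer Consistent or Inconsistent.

Inconsistent

Premise 10, F(¬release_detainee), is equivalent to O(release_detainee).
Applying K to premise 8 (O(release_detainee → ¬delete_statement)) and O(release_detainee) yields O(¬delete_statement).
Applying K to premise 5 (O(¬delete_statement → record_statement)) and O(¬delete_statement) yields O(record_statement).
Premise 3 is O(¬arm_system → ¬record_statement); contrapositively O(record_statement → arm_system). Since O(record_statement) holds, K gives O(arm_system).
From O(arm_system) and premise 6, O(arm_system → ¬encrypt_record), we obtain O(¬encrypt_record).
Applying K to premise 4 (O(¬encrypt_record → log_certificate)) and O(¬encrypt_record) yields O(log_certificate).
Applying K to premise 1 (O(log_certificate → ¬lower_boom)) and O(log_certificate) yields O(¬lower_boom).
Yet premise 7 states O(lower_boom).
We now have both O(¬lower_boom) and O(lower_boom) — lower_boom is simultaneously obligatory and forbidden, violating the D-axiom.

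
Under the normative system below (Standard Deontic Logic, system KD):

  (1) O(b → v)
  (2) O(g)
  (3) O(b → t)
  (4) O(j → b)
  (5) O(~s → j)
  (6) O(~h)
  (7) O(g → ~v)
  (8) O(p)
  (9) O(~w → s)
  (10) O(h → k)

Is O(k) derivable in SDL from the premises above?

Premise 10 is O(h → k), but O(h) is not derivable from the premises, so it does not yield O(k).
No other premise forces O(k). An ideal world satisfying every premise can still have k false, so O(k) is not derivable.

No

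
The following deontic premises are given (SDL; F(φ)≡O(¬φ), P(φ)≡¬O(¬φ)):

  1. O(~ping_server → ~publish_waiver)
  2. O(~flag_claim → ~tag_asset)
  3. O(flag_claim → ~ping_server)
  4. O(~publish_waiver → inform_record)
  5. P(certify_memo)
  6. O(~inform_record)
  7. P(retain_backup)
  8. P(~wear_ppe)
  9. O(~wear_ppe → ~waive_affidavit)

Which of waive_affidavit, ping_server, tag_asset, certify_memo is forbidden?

Premise 6 gives O(~inform_record).
The contrapositive of premise 4 (O(~publish_waiver → inform_record)) is O(~inform_record → publish_waiver), and O(~inform_record) is already established, so O(publish_waiver).
Premise 1 is O(~ping_server → ~publish_waiver); contrapositively O(publish_waiver → ping_server). Since O(publish_waiver) holds, K gives O(ping_server).
Premise 3, O(flag_claim → ~ping_server), contraposes to O(ping_server → ~flag_claim); with O(ping_server) we get O(~flag_claim).
From O(~flag_claim) and premise 2, O(~flag_claim → ~tag_asset), we obtain O(~tag_asset).
So O(~tag_asset) holds, i.e. tag_asset is forbidden. None of the other listed options is forbidden under the premises.

tag_asset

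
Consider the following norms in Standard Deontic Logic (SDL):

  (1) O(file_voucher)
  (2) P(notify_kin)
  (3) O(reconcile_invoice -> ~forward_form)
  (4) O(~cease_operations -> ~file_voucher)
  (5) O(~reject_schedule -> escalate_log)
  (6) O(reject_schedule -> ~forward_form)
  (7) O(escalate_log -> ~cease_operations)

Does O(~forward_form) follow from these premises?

Premise 1 states O(file_voucher) outright.
The contrapositive of premise 4 (O(~cease_operations -> ~file_voucher)) is O(file_voucher -> cease_operations), and O(file_voucher) is already established, so O(cease_operations).
Premise 7, O(escalate_log -> ~cease_operations), contraposes to O(cease_operations -> ~escalate_log); with O(cease_operations) we get O(~escalate_log).
Premise 5 is O(~reject_schedule -> escalate_log); contrapositively O(~escalate_log -> reject_schedule). Since O(~escalate_log) holds, K gives O(reject_schedule).
Premise 6 is O(reject_schedule -> ~forward_form); since O(reject_schedule), deontic closure gives O(~forward_form).
Premises 2, 3 do not contribute to this derivation.
So O(~forward_form) follows.

Yes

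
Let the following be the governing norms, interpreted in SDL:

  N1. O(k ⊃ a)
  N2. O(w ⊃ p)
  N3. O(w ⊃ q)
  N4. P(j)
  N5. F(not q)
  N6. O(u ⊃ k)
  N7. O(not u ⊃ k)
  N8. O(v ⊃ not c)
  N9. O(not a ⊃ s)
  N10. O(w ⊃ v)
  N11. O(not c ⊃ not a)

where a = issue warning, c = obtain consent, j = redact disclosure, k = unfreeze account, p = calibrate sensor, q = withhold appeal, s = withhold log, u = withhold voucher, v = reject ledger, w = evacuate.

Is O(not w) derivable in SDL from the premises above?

Yes

Premises 6 and 7 are O(u ⊃ k) and O(not u ⊃ k); every ideal world satisfies u or not u, so in either case k holds — hence O(k).
With premise 1, O(k ⊃ a), the K-axiom yields O(a).
Premise 11, O(not c ⊃ not a), contraposes to O(a ⊃ c); with O(a) we get O(c).
Premise 8, O(v ⊃ not c), contraposes to O(c ⊃ not v); with O(c) we get O(not v).
The contrapositive of premise 10 (O(w ⊃ v)) is O(not v ⊃ not w), and O(not v) is already established, so O(not w).
Premises 2, 3, 4, 5, 9 do not contribute to this derivation.
So O(not w) follows.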